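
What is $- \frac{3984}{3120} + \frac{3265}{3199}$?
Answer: $- \frac{53292}{207935} \approx -0.25629$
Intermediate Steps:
$- \frac{3984}{3120} + \frac{3265}{3199} = \left(-3984\right) \frac{1}{3120} + 3265 \cdot \frac{1}{3199} = - \frac{83}{65} + \frac{3265}{3199} = - \frac{53292}{207935}$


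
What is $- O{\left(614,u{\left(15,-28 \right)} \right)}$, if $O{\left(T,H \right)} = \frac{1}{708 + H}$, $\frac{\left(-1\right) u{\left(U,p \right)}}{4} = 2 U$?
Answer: $- \frac{1}{588} \approx -0.0017007$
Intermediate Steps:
$u{\left(U,p \right)} = - 8 U$ ($u{\left(U,p \right)} = - 4 \cdot 2 U = - 8 U$)
$- O{\left(614,u{\left(15,-28 \right)} \right)} = - \frac{1}{708 - 120} = - \frac{1}{588}$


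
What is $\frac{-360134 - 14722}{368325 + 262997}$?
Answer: $- \frac{187428}{315661} \approx -0.59376$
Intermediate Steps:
$\frac{-360134 - 14722}{368325 + 262997} = - \frac{374856}{631322} = \left(-374856\right) \frac{1}{631322} = - \frac{187428}{315661}$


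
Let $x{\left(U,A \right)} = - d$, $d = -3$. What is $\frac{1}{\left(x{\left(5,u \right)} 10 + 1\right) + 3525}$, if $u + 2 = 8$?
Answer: $\frac{1}{3556} \approx 0.00028121$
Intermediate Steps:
$u = 6$ ($u = -2 + 8 = 6$)
$x{\left(U,A \right)} = 3$ ($x{\left(U,A \right)} = \left(-1\right) \left(-3\right) = 3$)
$\frac{1}{\left(x{\left(5,u \right)} 10 + 1\right) + 3525} = \frac{1}{\left(3 \cdot 10 + 1\right) + 3525} = \frac{1}{\left(30 + 1\right) + 3525} = \frac{1}{31 + 3525} = \frac{1}{3556}$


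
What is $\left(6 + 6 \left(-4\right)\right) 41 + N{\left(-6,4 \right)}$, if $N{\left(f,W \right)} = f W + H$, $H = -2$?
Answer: $-764$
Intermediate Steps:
$N{\left(f,W \right)} = -2 + W f$ ($N{\left(f,W \right)} = f W - 2 = W f - 2 = -2 + W f$)
$\left(6 + 6 \left(-4\right)\right) 41 + N{\left(-6,4 \right)} = \left(6 + 6 \left(-4\right)\right) 41 + \left(-2 + 4 \left(-6\right)\right) = \left(6 - 24\right) 41 - 26 = \left(-18\right) 41 - 26 = -738 - 26 = -764$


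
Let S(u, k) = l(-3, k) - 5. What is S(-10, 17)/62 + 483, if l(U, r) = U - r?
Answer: 29921/62 ≈ 482.60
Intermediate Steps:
S(u, k) = -8 - k (S(u, k) = (-3 - k) - 5 = -8 - k)
S(-10, 17)/62 + 483 = (-8 - 1*17)/62 + 483 = (-8 - 17)*(1/62) + 483 = -25*1/62 + 483 = -25/62 + 483 = 29921/62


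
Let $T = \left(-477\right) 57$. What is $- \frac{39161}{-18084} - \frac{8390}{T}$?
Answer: $\frac{405491063}{163895292} \approx 2.4741$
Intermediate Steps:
$T = -27189$
$- \frac{39161}{-18084} - \frac{8390}{T} = - \frac{39161}{-18084} - \frac{8390}{-27189} = \left(-39161\right) \left(- \frac{1}{18084}\right) - - \frac{8390}{27189} = \frac{39161}{18084} + \frac{8390}{27189} = \frac{405491063}{163895292}$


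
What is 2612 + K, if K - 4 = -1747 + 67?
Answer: 936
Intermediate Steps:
K = -1676 (K = 4 + (-1747 + 67) = 4 - 1680 = -1676)
2612 + K = 2612 - 1676 = 936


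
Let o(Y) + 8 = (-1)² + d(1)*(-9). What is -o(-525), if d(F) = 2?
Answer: 25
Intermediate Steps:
o(Y) = -25 (o(Y) = -8 + ((-1)² + 2*(-9)) = -8 + (1 - 18) = -8 - 17 = -25)
-o(-525) = -1*(-25) = 25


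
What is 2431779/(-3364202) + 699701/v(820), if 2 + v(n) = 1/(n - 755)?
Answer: -153006121433621/433982058 ≈ -3.5256e+5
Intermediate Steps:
v(n) = -2 + 1/(-755 + n) (v(n) = -2 + 1/(n - 755) = -2 + 1/(-755 + n))
2431779/(-3364202) + 699701/v(820) = 2431779/(-3364202) + 699701/(((1511 - 2*820)/(-755 + 820))) = 2431779*(-1/3364202) + 699701/(((1511 - 1640)/65)) = -2431779/3364202 + 699701/(((1/65)*(-129))) = -2431779/3364202 + 699701/(-129/65) = -2431779/3364202 + 699701*(-65/129) = -2431779/3364202 - 45480565/129 = -153006121433621/433982058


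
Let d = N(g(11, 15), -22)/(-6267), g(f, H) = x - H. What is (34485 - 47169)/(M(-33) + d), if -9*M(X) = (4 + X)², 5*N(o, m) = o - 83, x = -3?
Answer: 596179710/4391971 ≈ 135.74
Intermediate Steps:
g(f, H) = -3 - H
N(o, m) = -83/5 + o/5 (N(o, m) = (o - 83)/5 = (-83 + o)/5 = -83/5 + o/5)
d = 101/31335 (d = (-83/5 + (-3 - 1*15)/5)/(-6267) = (-83/5 + (-3 - 15)/5)*(-1/6267) = (-83/5 + (⅕)*(-18))*(-1/6267) = (-83/5 - 18/5)*(-1/6267) = -101/5*(-1/6267) = 101/31335 ≈ 0.0032232)
M(X) = -(4 + X)²/9
(34485 - 47169)/(M(-33) + d) = (34485 - 47169)/(-(4 - 33)²/9 + 101/31335) = -12684/(-⅑*(-29)² + 101/31335) = -12684/(-⅑*841 + 101/31335) = -12684/(-841/9 + 101/31335) = -12684/(-8783942/94005) = -12684*(-94005/8783942) = 596179710/4391971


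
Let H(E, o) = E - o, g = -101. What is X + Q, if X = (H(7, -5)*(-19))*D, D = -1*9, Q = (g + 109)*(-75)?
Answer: 1452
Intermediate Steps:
Q = -600 (Q = (-101 + 109)*(-75) = 8*(-75) = -600)
D = -9
X = 2052 (X = ((7 - 1*(-5))*(-19))*(-9) = ((7 + 5)*(-19))*(-9) = (12*(-19))*(-9) = -228*(-9) = 2052)
X + Q = 2052 - 600 = 1452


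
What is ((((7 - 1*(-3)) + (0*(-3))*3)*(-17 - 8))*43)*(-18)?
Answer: 193500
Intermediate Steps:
((((7 - 1*(-3)) + (0*(-3))*3)*(-17 - 8))*43)*(-18) = ((((7 + 3) + 0*3)*(-25))*43)*(-18) = (((10 + 0)*(-25))*43)*(-18) = ((10*(-25))*43)*(-18) = -250*43*(-18) = -10750*(-18) = 193500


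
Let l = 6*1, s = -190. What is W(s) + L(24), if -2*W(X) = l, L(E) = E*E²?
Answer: 13821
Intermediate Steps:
L(E) = E³
l = 6
W(X) = -3 (W(X) = -½*6 = -3)
W(s) + L(24) = -3 + 24³ = -3 + 13824 = 13821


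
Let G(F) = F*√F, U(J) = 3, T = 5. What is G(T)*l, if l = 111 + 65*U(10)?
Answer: 1530*√5 ≈ 3421.2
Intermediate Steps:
l = 306 (l = 111 + 65*3 = 111 + 195 = 306)
G(F) = F^(3/2)
G(T)*l = 5^(3/2)*306 = (5*√5)*306 = 1530*√5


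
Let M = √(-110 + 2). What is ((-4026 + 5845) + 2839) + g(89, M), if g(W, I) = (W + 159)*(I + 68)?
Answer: 21522 + 1488*I*√3 ≈ 21522.0 + 2577.3*I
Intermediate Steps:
M = 6*I*√3 (M = √(-108) = 6*I*√3 ≈ 10.392*I)
g(W, I) = (68 + I)*(159 + W) (g(W, I) = (159 + W)*(68 + I) = (68 + I)*(159 + W))
((-4026 + 5845) + 2839) + g(89, M) = ((-4026 + 5845) + 2839) + (10812 + 68*89 + 159*(6*I*√3) + (6*I*√3)*89) = (1819 + 2839) + (10812 + 6052 + 954*I*√3 + 534*I*√3) = 4658 + (16864 + 1488*I*√3) = 21522 + 1488*I*√3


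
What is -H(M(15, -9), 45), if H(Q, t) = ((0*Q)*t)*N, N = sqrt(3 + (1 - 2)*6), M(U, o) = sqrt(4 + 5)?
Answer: 0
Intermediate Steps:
M(U, o) = 3 (M(U, o) = sqrt(9) = 3)
N = I*sqrt(3) (N = sqrt(3 - 1*6) = sqrt(3 - 6) = sqrt(-3) = I*sqrt(3) ≈ 1.732*I)
H(Q, t) = 0 (H(Q, t) = ((0*Q)*t)*(I*sqrt(3)) = (0*t)*(I*sqrt(3)) = 0*(I*sqrt(3)) = 0)
-H(M(15, -9), 45) = -1*0 = 0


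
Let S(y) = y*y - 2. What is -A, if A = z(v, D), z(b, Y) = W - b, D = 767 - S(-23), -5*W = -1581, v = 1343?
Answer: 5134/5 ≈ 1026.8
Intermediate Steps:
W = 1581/5 (W = -⅕*(-1581) = 1581/5 ≈ 316.20)
S(y) = -2 + y² (S(y) = y² - 2 = -2 + y²)
D = 240 (D = 767 - (-2 + (-23)²) = 767 - (-2 + 529) = 767 - 1*527 = 767 - 527 = 240)
z(b, Y) = 1581/5 - b
A = -5134/5 (A = 1581/5 - 1*1343 = 1581/5 - 1343 = -5134/5 ≈ -1026.8)
-A = -1*(-5134/5) = 5134/5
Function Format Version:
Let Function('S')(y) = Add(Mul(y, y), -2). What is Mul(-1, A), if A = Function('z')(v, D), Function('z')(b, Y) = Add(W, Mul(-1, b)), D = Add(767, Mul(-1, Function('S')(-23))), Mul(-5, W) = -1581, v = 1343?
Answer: Rational(5134, 5) ≈ 1026.8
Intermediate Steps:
W = Rational(1581, 5) (W = Mul(Rational(-1, 5), -1581) = Rational(1581, 5) ≈ 316.20)
Function('S')(y) = Add(-2, Pow(y, 2)) (Function('S')(y) = Add(Pow(y, 2), -2) = Add(-2, Pow(y, 2)))
D = 240 (D = Add(767, Mul(-1, Add(-2, Pow(-23, 2)))) = Add(767, Mul(-1, Add(-2, 529))) = Add(767, Mul(-1, 527)) = Add(767, -527) = 240)
Function('z')(b, Y) = Add(Rational(1581, 5), Mul(-1, b))
A = Rational(-5134, 5) (A = Add(Rational(1581, 5), Mul(-1, 1343)) = Add(Rational(1581, 5), -1343) = Rational(-5134, 5) ≈ -1026.8)
Mul(-1, A) = Mul(-1, Rational(-5134, 5)) = Rational(5134, 5)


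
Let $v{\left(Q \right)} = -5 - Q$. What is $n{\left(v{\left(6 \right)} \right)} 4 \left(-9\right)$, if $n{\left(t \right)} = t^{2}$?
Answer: $-4356$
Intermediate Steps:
$n{\left(v{\left(6 \right)} \right)} 4 \left(-9\right) = \left(-5 - 6\right)^{2} \cdot 4 \left(-9\right) = \left(-11\right)^{2} \cdot 4 \left(-9\right) = 121 \cdot 4 \left(-9\right) = 484 \left(-9\right) = -4356$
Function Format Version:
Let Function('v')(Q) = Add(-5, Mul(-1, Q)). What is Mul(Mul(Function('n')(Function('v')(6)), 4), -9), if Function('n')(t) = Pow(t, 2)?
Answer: -4356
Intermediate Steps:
Mul(Mul(Function('n')(Function('v')(6)), 4), -9) = Mul(Mul(Pow(Add(-5, Mul(-1, 6)), 2), 4), -9) = Mul(Mul(Pow(Add(-5, -6), 2), 4), -9) = Mul(Mul(Pow(-11, 2), 4), -9) = Mul(Mul(121, 4), -9) = Mul(484, -9) = -4356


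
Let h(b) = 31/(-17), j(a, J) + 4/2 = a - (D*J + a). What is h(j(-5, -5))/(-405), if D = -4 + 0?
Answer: 31/6885 ≈ 0.0045025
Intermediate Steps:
D = -4
j(a, J) = -2 + 4*J (j(a, J) = -2 + (a - (-4*J + a)) = -2 + (a - (a - 4*J)) = -2 + (a + (-a + 4*J)) = -2 + 4*J)
h(b) = -31/17 (h(b) = 31*(-1/17) = -31/17)
h(j(-5, -5))/(-405) = -31/17/(-405) = -31/17*(-1/405) = 31/6885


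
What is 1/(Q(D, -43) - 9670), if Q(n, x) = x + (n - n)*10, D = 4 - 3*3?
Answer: -1/9713 ≈ -0.00010295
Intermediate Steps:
D = -5 (D = 4 - 9 = -5)
Q(n, x) = x (Q(n, x) = x + 0*10 = x + 0 = x)
1/(Q(D, -43) - 9670) = 1/(-43 - 9670) = 1/(-9713) = -1/9713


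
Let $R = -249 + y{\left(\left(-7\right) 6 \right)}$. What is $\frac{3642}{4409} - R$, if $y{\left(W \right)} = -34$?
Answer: $\frac{1251389}{4409} \approx 283.83$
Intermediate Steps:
$R = -283$ ($R = -249 - 34 = -283$)
$\frac{3642}{4409} - R = \frac{3642}{4409} - -283 = 3642 \cdot \frac{1}{4409} + 283 = \frac{3642}{4409} + 283 = \frac{1251389}{4409}$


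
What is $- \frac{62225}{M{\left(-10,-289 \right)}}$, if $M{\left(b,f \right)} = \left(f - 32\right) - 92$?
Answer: $\frac{62225}{413} \approx 150.67$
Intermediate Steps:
$M{\left(b,f \right)} = -124 + f$ ($M{\left(b,f \right)} = \left(-32 + f\right) - 92 = -124 + f$)
$- \frac{62225}{M{\left(-10,-289 \right)}} = - \frac{62225}{-124 - 289} = - \frac{62225}{-413} = \left(-62225\right) \left(- \frac{1}{413}\right) = \frac{62225}{413}$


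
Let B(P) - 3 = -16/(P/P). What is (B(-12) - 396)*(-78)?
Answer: 31902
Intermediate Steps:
B(P) = -13 (B(P) = 3 - 16/(P/P) = 3 - 16/1 = 3 - 16*1 = 3 - 16 = -13)
(B(-12) - 396)*(-78) = (-13 - 396)*(-78) = -409*(-78) = 31902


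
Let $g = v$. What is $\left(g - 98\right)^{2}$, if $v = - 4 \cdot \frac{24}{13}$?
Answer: $\frac{1876900}{169} \approx 11106.0$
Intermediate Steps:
$v = - \frac{96}{13}$ ($v = - 4 \cdot 24 \cdot \frac{1}{13} = \left(-4\right) \frac{24}{13} = - \frac{96}{13} \approx -7.3846$)
$g = - \frac{96}{13} \approx -7.3846$
$\left(g - 98\right)^{2} = \left(- \frac{96}{13} - 98\right)^{2} = \left(- \frac{1370}{13}\right)^{2} = \frac{1876900}{169}$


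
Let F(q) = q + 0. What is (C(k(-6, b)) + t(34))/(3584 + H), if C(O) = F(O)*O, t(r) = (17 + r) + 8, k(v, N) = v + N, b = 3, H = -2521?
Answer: 68/1063 ≈ 0.063970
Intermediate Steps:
F(q) = q
k(v, N) = N + v
t(r) = 25 + r
C(O) = O² (C(O) = O*O = O²)
(C(k(-6, b)) + t(34))/(3584 + H) = ((3 - 6)² + (25 + 34))/(3584 - 2521) = ((-3)² + 59)/1063 = (9 + 59)*(1/1063) = 68*(1/1063) = 68/1063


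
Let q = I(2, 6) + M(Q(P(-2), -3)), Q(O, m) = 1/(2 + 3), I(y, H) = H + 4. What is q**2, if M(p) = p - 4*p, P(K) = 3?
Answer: 2209/25 ≈ 88.360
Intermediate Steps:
I(y, H) = 4 + H
Q(O, m) = 1/5
M(p) = -3*p
q = 47/5 (q = (4 + 6) - 3*1/5 = 10 - 3/5 = 47/5 ≈ 9.4000)
q**2 = (47/5)**2 = 2209/25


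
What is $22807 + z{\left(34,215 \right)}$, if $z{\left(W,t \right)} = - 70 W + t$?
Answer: $20642$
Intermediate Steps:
$z{\left(W,t \right)} = t - 70 W$
$22807 + z{\left(34,215 \right)} = 22807 + \left(215 - 2380\right) = 22807 - 2165 = 20642$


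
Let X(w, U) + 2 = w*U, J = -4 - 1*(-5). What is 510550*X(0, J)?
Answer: -1021100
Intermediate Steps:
J = 1 (J = -4 + 5 = 1)
X(w, U) = -2 + U*w (X(w, U) = -2 + w*U = -2 + U*w)
510550*X(0, J) = 510550*(-2 + 1*0) = 510550*(-2 + 0) = 510550*(-2) = -1021100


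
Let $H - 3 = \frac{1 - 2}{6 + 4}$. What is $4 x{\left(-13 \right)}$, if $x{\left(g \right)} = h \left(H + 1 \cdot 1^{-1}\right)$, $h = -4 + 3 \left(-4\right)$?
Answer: $- \frac{1248}{5} \approx -249.6$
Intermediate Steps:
$h = -16$ ($h = -4 - 12 = -16$)
$H = \frac{29}{10}$ ($H = 3 + \frac{1 - 2}{6 + 4} = 3 - \frac{1}{10} = \frac{29}{10} \approx 2.9$)
$x{\left(g \right)} = - \frac{312}{5}$ ($x{\left(g \right)} = - 16 \left(\frac{29}{10} + 1 \cdot 1^{-1}\right) = - 16 \left(\frac{29}{10} + 1 \cdot 1\right) = - 16 \left(\frac{29}{10} + 1\right) = \left(-16\right) \frac{39}{10} = - \frac{312}{5}$)
$4 x{\left(-13 \right)} = 4 \left(- \frac{312}{5}\right) = - \frac{1248}{5}$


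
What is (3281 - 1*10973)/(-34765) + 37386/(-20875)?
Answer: -227830758/145143875 ≈ -1.5697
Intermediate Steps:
(3281 - 1*10973)/(-34765) + 37386/(-20875) = (3281 - 10973)*(-1/34765) + 37386*(-1/20875) = -7692*(-1/34765) - 37386/20875 = 7692/34765 - 37386/20875 = -227830758/145143875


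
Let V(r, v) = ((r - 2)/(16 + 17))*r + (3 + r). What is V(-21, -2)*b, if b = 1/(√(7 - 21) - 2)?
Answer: 37/99 + 37*I*√14/198 ≈ 0.37374 + 0.6992*I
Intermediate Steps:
b = 1/(-2 + I*√14) (b = 1/(√(-14) - 2) = 1/(I*√14 - 2) = 1/(-2 + I*√14) ≈ -0.11111 - 0.20787*I)
V(r, v) = 3 + r + r*(-2/33 + r/33) (V(r, v) = ((-2 + r)/33)*r + (3 + r) = ((-2 + r)*(1/33))*r + (3 + r) = (-2/33 + r/33)*r + (3 + r) = r*(-2/33 + r/33) + (3 + r) = 3 + r + r*(-2/33 + r/33))
V(-21, -2)*b = (3 + (1/33)*(-21)² + (31/33)*(-21))*(-⅑ - I*√14/18) = (3 + (1/33)*441 - 217/11)*(-⅑ - I*√14/18) = (3 + 147/11 - 217/11)*(-⅑ - I*√14/18) = -37*(-⅑ - I*√14/18)/11 = 37/99 + 37*I*√14/198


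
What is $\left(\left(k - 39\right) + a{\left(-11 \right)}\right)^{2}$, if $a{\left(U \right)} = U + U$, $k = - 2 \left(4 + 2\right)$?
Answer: $5329$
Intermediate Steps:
$k = -12$ ($k = \left(-2\right) 6 = -12$)
$a{\left(U \right)} = 2 U$
$\left(\left(k - 39\right) + a{\left(-11 \right)}\right)^{2} = \left(\left(-12 - 39\right) + 2 \left(-11\right)\right)^{2} = \left(-51 - 22\right)^{2} = \left(-73\right)^{2} = 5329$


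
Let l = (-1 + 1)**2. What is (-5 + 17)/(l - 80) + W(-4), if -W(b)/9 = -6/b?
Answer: -273/20 ≈ -13.650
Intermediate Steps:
l = 0 (l = 0**2 = 0)
W(b) = 54/b (W(b) = -(-54)/b = 54/b)
(-5 + 17)/(l - 80) + W(-4) = (-5 + 17)/(0 - 80) + 54/(-4) = 12/(-80) + 54*(-1/4) = -1/80*12 - 27/2 = -3/20 - 27/2 = -273/20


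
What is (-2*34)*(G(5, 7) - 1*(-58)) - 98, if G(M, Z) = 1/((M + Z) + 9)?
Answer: -84950/21 ≈ -4045.2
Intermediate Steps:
G(M, Z) = 1/(9 + M + Z)
(-2*34)*(G(5, 7) - 1*(-58)) - 98 = (-2*34)*(1/(9 + 5 + 7) - 1*(-58)) - 98 = -68*(1/21 + 58) - 98 = -68*1219/21 - 98 = -82892/21 - 98 = -84950/21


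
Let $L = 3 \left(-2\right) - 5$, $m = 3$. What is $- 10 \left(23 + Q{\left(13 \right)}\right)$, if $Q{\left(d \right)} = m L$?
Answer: $100$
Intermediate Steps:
$L = -11$ ($L = -6 - 5 = -11$)
$Q{\left(d \right)} = -33$ ($Q{\left(d \right)} = 3 \left(-11\right) = -33$)
$- 10 \left(23 + Q{\left(13 \right)}\right) = - 10 \left(23 - 33\right) = \left(-10\right) \left(-10\right) = 100$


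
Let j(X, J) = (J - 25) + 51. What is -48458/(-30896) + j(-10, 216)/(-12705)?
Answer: 2513149/1622040 ≈ 1.5494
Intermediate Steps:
j(X, J) = 26 + J (j(X, J) = (-25 + J) + 51 = 26 + J)
-48458/(-30896) + j(-10, 216)/(-12705) = -48458/(-30896) + (26 + 216)/(-12705) = -48458*(-1/30896) + 242*(-1/12705) = 24229/15448 - 2/105 = 2513149/1622040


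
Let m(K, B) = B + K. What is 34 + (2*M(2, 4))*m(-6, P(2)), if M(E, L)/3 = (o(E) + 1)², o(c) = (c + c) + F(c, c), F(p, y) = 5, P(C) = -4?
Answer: -5966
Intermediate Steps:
o(c) = 5 + 2*c (o(c) = (c + c) + 5 = 2*c + 5 = 5 + 2*c)
M(E, L) = 3*(6 + 2*E)² (M(E, L) = 3*((5 + 2*E) + 1)² = 3*(6 + 2*E)²)
34 + (2*M(2, 4))*m(-6, P(2)) = 34 + (2*(12*(3 + 2)²))*(-4 - 6) = 34 + (2*(12*5²))*(-10) = 34 + (2*(12*25))*(-10) = 34 + (2*300)*(-10) = 34 + 600*(-10) = 34 - 6000 = -5966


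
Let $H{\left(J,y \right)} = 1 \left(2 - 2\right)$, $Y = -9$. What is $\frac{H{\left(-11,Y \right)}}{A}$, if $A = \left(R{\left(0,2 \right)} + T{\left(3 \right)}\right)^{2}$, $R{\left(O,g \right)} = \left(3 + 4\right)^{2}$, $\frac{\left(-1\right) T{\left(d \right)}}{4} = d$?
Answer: $0$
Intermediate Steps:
$T{\left(d \right)} = - 4 d$
$R{\left(O,g \right)} = 49$ ($R{\left(O,g \right)} = 7^{2} = 49$)
$H{\left(J,y \right)} = 0$ ($H{\left(J,y \right)} = 1 \cdot 0 = 0$)
$A = 1369$ ($A = \left(49 - 12\right)^{2} = 37^{2} = 1369$)
$\frac{H{\left(-11,Y \right)}}{A} = \frac{0}{1369} = 0 \cdot \frac{1}{1369} = 0$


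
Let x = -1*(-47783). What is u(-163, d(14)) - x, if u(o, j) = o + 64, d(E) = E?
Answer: -47882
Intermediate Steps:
u(o, j) = 64 + o
x = 47783
u(-163, d(14)) - x = (64 - 163) - 1*47783 = -99 - 47783 = -47882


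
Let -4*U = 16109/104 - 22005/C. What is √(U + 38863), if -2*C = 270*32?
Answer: √1679638402/208 ≈ 197.04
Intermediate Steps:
C = -4320 (C = -135*32 = -½*8640 = -4320)
U = -66555/1664 (U = -(16109/104 - 22005/(-4320))/4 = -(16109*(1/104) - 22005*(-1/4320))/4 = -(16109/104 + 163/32)/4 = -¼*66555/416 = -66555/1664 ≈ -39.997)
√(U + 38863) = √(-66555/1664 + 38863) = √(64601477/1664) = √1679638402/208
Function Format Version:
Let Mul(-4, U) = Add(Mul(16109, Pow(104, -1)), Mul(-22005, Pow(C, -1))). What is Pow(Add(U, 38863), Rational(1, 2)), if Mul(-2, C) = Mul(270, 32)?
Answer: Mul(Rational(1, 208), Pow(1679638402, Rational(1, 2))) ≈ 197.04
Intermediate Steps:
C = -4320 (C = Mul(Rational(-1, 2), Mul(270, 32)) = Mul(Rational(-1, 2), 8640) = -4320)
U = Rational(-66555, 1664) (U = Mul(Rational(-1, 4), Add(Mul(16109, Pow(104, -1)), Mul(-22005, Pow(-4320, -1)))) = Mul(Rational(-1, 4), Add(Mul(16109, Rational(1, 104)), Mul(-22005, Rational(-1, 4320)))) = Mul(Rational(-1, 4), Add(Rational(16109, 104), Rational(163, 32))) = Mul(Rational(-1, 4), Rational(66555, 416)) = Rational(-66555, 1664) ≈ -39.997)
Pow(Add(U, 38863), Rational(1, 2)) = Pow(Add(Rational(-66555, 1664), 38863), Rational(1, 2)) = Pow(Rational(64601477, 1664), Rational(1, 2)) = Mul(Rational(1, 208), Pow(1679638402, Rational(1, 2)))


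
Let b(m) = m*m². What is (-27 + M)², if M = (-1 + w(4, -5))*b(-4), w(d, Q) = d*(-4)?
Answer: 1125721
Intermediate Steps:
w(d, Q) = -4*d
b(m) = m³
M = 1088 (M = (-1 - 4*4)*(-4)³ = (-1 - 16)*(-64) = -17*(-64) = 1088)
(-27 + M)² = (-27 + 1088)² = 1061² = 1125721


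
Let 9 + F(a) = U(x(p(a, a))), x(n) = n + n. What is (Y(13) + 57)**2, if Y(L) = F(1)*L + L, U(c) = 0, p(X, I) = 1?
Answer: 2209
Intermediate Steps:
x(n) = 2*n
F(a) = -9 (F(a) = -9 + 0 = -9)
Y(L) = -8*L (Y(L) = -9*L + L = -8*L)
(Y(13) + 57)**2 = (-8*13 + 57)**2 = (-104 + 57)**2 = (-47)**2 = 2209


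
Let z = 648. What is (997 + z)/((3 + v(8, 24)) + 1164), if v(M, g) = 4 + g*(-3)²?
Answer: 1645/1387 ≈ 1.1860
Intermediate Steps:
v(M, g) = 4 + 9*g (v(M, g) = 4 + g*9 = 4 + 9*g)
(997 + z)/((3 + v(8, 24)) + 1164) = (997 + 648)/((3 + (4 + 9*24)) + 1164) = 1645/((3 + (4 + 216)) + 1164) = 1645/((3 + 220) + 1164) = 1645/(223 + 1164) = 1645/1387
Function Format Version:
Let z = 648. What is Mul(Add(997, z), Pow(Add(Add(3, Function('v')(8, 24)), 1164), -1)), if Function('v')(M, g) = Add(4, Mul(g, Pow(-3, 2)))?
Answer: Rational(1645, 1387) ≈ 1.1860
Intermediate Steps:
Function('v')(M, g) = Add(4, Mul(9, g)) (Function('v')(M, g) = Add(4, Mul(g, 9)) = Add(4, Mul(9, g)))
Mul(Add(997, z), Pow(Add(Add(3, Function('v')(8, 24)), 1164), -1)) = Mul(Add(997, 648), Pow(Add(Add(3, Add(4, Mul(9, 24))), 1164), -1)) = Mul(1645, Pow(Add(Add(3, Add(4, 216)), 1164), -1)) = Mul(1645, Pow(Add(Add(3, 220), 1164), -1)) = Mul(1645, Pow(Add(223, 1164), -1)) = Mul(1645, Pow(1387, -1)) = Mul(1645, Rational(1, 1387)) = Rational(1645, 1387)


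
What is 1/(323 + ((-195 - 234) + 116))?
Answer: 1/10 ≈ 0.10000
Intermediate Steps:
1/(323 + ((-195 - 234) + 116)) = 1/(323 + (-429 + 116)) = 1/(323 - 313) = 1/10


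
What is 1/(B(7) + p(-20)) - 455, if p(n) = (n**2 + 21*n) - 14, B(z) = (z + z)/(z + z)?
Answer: -15016/33 ≈ -455.03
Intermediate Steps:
B(z) = 1 (B(z) = (2*z)/((2*z)) = (2*z)*(1/(2*z)) = 1)
p(n) = -14 + n**2 + 21*n
1/(B(7) + p(-20)) - 455 = 1/(1 + (-14 + (-20)**2 + 21*(-20))) - 455 = 1/(1 + (-14 + 400 - 420)) - 455 = 1/(1 - 34) - 455 = 1/(-33) - 455 = -1/33 - 455 = -15016/33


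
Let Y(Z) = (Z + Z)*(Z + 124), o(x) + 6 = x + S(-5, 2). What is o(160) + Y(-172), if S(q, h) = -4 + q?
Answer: 16657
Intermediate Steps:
o(x) = -15 + x (o(x) = -6 + (x + (-4 - 5)) = -6 + (x - 9) = -6 + (-9 + x) = -15 + x)
Y(Z) = 2*Z*(124 + Z) (Y(Z) = (2*Z)*(124 + Z) = 2*Z*(124 + Z))
o(160) + Y(-172) = (-15 + 160) + 2*(-172)*(124 - 172) = 145 + 2*(-172)*(-48) = 145 + 16512 = 16657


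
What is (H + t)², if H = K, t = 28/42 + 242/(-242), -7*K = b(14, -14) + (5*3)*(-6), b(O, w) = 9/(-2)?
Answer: 6241/36 ≈ 173.36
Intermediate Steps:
b(O, w) = -9/2 (b(O, w) = 9*(-½) = -9/2)
K = 27/2 (K = -(-9/2 + (5*3)*(-6))/7 = -(-9/2 + 15*(-6))/7 = -(-9/2 - 90)/7 = -⅐*(-189/2) = 27/2 ≈ 13.500)
t = -⅓ (t = 28*(1/42) + 242*(-1/242) = ⅔ - 1 = -⅓ ≈ -0.33333)
H = 27/2 ≈ 13.500
(H + t)² = (27/2 - ⅓)² = (79/6)² = 6241/36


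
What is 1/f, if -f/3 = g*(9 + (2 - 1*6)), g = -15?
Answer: 1/225 ≈ 0.0044444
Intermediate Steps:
f = 225 (f = -(-45)*(9 + (2 - 1*6)) = -(-45)*(9 + (2 - 6)) = -(-45)*(9 - 4) = -(-45)*5 = -3*(-75) = 225)
1/f = 1/225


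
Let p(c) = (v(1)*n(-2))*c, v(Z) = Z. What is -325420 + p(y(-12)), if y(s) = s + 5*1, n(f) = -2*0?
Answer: -325420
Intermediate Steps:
n(f) = 0
y(s) = 5 + s (y(s) = s + 5 = 5 + s)
p(c) = 0 (p(c) = (1*0)*c = 0*c = 0)
-325420 + p(y(-12)) = -325420 + 0 = -325420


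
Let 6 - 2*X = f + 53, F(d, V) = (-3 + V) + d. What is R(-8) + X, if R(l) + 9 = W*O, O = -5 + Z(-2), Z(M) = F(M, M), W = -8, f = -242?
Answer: 369/2 ≈ 184.50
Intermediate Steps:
F(d, V) = -3 + V + d
Z(M) = -3 + 2*M (Z(M) = -3 + M + M = -3 + 2*M)
O = -12 (O = -5 + (-3 + 2*(-2)) = -5 + (-3 - 4) = -5 - 7 = -12)
R(l) = 87 (R(l) = -9 - 8*(-12) = -9 + 96 = 87)
X = 195/2 (X = 3 - (-242 + 53)/2 = 3 - ½*(-189) = 3 + 189/2 = 195/2 ≈ 97.500)
R(-8) + X = 87 + 195/2 = 369/2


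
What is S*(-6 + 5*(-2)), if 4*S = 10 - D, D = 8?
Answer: -8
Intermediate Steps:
S = 1/2 (S = (10 - 1*8)/4 = (10 - 8)/4 = (1/4)*2 = 1/2 ≈ 0.50000)
S*(-6 + 5*(-2)) = (-6 + 5*(-2))/2 = (-6 - 10)/2 = (1/2)*(-16) = -8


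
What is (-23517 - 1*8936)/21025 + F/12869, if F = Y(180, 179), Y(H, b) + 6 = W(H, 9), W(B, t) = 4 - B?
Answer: -421464207/270570725 ≈ -1.5577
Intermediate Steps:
Y(H, b) = -2 - H (Y(H, b) = -6 + (4 - H) = -2 - H)
F = -182 (F = -2 - 1*180 = -2 - 180 = -182)
(-23517 - 1*8936)/21025 + F/12869 = (-23517 - 1*8936)/21025 - 182/12869 = (-23517 - 8936)*(1/21025) - 182*1/12869 = -32453*1/21025 - 182/12869 = -32453/21025 - 182/12869 = -421464207/270570725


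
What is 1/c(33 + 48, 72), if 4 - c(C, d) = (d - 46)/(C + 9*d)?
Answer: 729/2890 ≈ 0.25225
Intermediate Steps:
c(C, d) = 4 - (-46 + d)/(C + 9*d) (c(C, d) = 4 - (d - 46)/(C + 9*d) = 4 - (-46 + d)/(C + 9*d))
1/c(33 + 48, 72) = 1/((46 + 4*(33 + 48) + 35*72)/((33 + 48) + 9*72)) = 1/((46 + 4*81 + 2520)/(81 + 648)) = 1/((46 + 324 + 2520)/729) = 1/((1/729)*2890) = 1/(2890/729) = 729/2890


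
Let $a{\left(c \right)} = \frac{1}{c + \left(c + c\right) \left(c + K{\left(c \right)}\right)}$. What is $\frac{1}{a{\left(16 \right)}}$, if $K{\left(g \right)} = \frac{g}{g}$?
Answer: $560$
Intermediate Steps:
$K{\left(g \right)} = 1$
$a{\left(c \right)} = \frac{1}{c + 2 c \left(1 + c\right)}$ ($a{\left(c \right)} = \frac{1}{c + \left(c + c\right) \left(c + 1\right)} = \frac{1}{c + 2 c \left(1 + c\right)}$)
$\frac{1}{a{\left(16 \right)}} = \frac{1}{\frac{1}{16} \frac{1}{3 + 2 \cdot 16}} = \frac{1}{\frac{1}{16} \frac{1}{3 + 32}} = \frac{1}{\frac{1}{16} \cdot \frac{1}{35}} = \frac{1}{\frac{1}{560}} = 560$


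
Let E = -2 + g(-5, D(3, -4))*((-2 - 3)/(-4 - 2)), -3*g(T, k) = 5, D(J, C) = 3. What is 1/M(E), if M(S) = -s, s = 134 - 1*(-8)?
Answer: -1/142 ≈ -0.0070423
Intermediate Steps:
g(T, k) = -5/3 (g(T, k) = -⅓*5 = -5/3)
s = 142 (s = 134 + 8 = 142)
E = -61/18 (E = -2 - 5*(-2 - 3)/(3*(-4 - 2)) = -2 - (-25)/(3*(-6)) = -2 - (-25)*(-1)/(3*6) = -2 - 5/3*⅚ = -2 - 25/18 = -61/18 ≈ -3.3889)
M(S) = -142 (M(S) = -1*142 = -142)
1/M(E) = 1/(-142) = -1/142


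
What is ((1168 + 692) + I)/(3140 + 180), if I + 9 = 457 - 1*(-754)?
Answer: 1531/1660 ≈ 0.92229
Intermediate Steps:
I = 1202 (I = -9 + (457 - 1*(-754)) = -9 + (457 + 754) = -9 + 1211 = 1202)
((1168 + 692) + I)/(3140 + 180) = ((1168 + 692) + 1202)/(3140 + 180) = (1860 + 1202)/3320 = 3062*(1/3320) = 1531/1660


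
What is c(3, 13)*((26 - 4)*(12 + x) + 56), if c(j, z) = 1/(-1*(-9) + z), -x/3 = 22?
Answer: -566/11 ≈ -51.455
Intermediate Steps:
x = -66 (x = -3*22 = -66)
c(j, z) = 1/(9 + z)
c(3, 13)*((26 - 4)*(12 + x) + 56) = ((26 - 4)*(12 - 66) + 56)/(9 + 13) = (22*(-54) + 56)/22 = (-1188 + 56)/22 = (1/22)*(-1132) = -566/11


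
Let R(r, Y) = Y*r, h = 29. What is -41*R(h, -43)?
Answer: 51127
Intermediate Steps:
-41*R(h, -43) = -(-1763)*29 = -41*(-1247) = 51127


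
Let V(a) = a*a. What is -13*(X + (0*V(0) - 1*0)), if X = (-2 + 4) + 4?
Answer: -78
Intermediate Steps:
V(a) = a²
X = 6 (X = 2 + 4 = 6)
-13*(X + (0*V(0) - 1*0)) = -13*(6 + (0*0² - 1*0)) = -13*(6 + (0*0 + 0)) = -13*(6 + (0 + 0)) = -13*(6 + 0) = -13*6 = -78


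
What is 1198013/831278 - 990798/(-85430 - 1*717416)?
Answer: 892724262421/333694108594 ≈ 2.6753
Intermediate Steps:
1198013/831278 - 990798/(-85430 - 1*717416) = 1198013*(1/831278) - 990798/(-85430 - 717416) = 1198013/831278 - 990798/(-802846) = 1198013/831278 - 990798*(-1/802846) = 1198013/831278 + 495399/401423 = 892724262421/333694108594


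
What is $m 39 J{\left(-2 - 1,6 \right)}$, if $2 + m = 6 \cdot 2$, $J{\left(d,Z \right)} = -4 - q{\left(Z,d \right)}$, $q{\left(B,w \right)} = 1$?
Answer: $-1950$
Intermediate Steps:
$J{\left(d,Z \right)} = -5$ ($J{\left(d,Z \right)} = -4 - 1 = -5$)
$m = 10$ ($m = -2 + 6 \cdot 2 = -2 + 12 = 10$)
$m 39 J{\left(-2 - 1,6 \right)} = 10 \cdot 39 \left(-5\right) = 390 \left(-5\right) = -1950$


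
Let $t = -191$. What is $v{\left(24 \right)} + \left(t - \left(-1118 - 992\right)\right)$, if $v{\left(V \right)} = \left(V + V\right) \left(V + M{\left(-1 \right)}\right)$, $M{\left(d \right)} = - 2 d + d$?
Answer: $3119$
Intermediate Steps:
$M{\left(d \right)} = - d$
$v{\left(V \right)} = 2 V \left(1 + V\right)$ ($v{\left(V \right)} = \left(V + V\right) \left(V - -1\right) = 2 V \left(V + 1\right) = 2 V \left(1 + V\right)$)
$v{\left(24 \right)} + \left(t - \left(-1118 - 992\right)\right) = 2 \cdot 24 \left(1 + 24\right) - -1919 = 2 \cdot 24 \cdot 25 - -1919 = 1200 - -1919 = 1200 + \left(-191 + 2110\right) = 1200 + 1919 = 3119$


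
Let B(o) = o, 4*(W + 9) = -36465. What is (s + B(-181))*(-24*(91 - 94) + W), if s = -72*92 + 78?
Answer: 243604851/4 ≈ 6.0901e+7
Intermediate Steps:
s = -6546 (s = -6624 + 78 = -6546)
W = -36501/4 (W = -9 + (¼)*(-36465) = -9 - 36465/4 = -36501/4 ≈ -9125.3)
(s + B(-181))*(-24*(91 - 94) + W) = (-6546 - 181)*(-24*(91 - 94) - 36501/4) = -6727*(-24*(-3) - 36501/4) = -6727*(72 - 36501/4) = -6727*(-36213/4) = 243604851/4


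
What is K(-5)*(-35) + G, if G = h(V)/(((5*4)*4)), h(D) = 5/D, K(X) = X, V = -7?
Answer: 19599/112 ≈ 174.99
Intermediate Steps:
G = -1/112 (G = (5/(-7))/(((5*4)*4)) = (5*(-⅐))/((20*4)) = -5/7/80 = -5/7*1/80 = -1/112 ≈ -0.0089286)
K(-5)*(-35) + G = -5*(-35) - 1/112 = 175 - 1/112 = 19599/112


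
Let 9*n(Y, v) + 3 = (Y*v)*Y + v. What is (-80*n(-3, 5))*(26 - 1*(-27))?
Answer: -199280/9 ≈ -22142.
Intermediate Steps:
n(Y, v) = -1/3 + v/9 + v*Y**2/9 (n(Y, v) = -1/3 + ((Y*v)*Y + v)/9 = -1/3 + (v*Y**2 + v)/9 = -1/3 + (v + v*Y**2)/9 = -1/3 + (v/9 + v*Y**2/9) = -1/3 + v/9 + v*Y**2/9)
(-80*n(-3, 5))*(26 - 1*(-27)) = (-80*(-1/3 + (1/9)*5 + (1/9)*5*(-3)**2))*(26 - 1*(-27)) = (-80*(-1/3 + 5/9 + (1/9)*5*9))*(26 + 27) = -80*(-1/3 + 5/9 + 5)*53 = -80*47/9*53 = -3760/9*53 = -199280/9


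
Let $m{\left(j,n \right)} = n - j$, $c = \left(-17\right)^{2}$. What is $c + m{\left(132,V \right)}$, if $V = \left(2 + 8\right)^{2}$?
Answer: $257$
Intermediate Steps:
$V = 100$ ($V = 10^{2} = 100$)
$c = 289$
$c + m{\left(132,V \right)} = 289 + \left(100 - 132\right) = 289 - 32 = 257$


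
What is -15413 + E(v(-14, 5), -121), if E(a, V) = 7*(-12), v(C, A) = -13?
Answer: -15497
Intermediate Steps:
E(a, V) = -84
-15413 + E(v(-14, 5), -121) = -15413 - 84 = -15497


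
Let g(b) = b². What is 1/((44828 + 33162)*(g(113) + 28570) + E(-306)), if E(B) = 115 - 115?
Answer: 1/3224028610 ≈ 3.1017e-10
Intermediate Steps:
E(B) = 0
1/((44828 + 33162)*(g(113) + 28570) + E(-306)) = 1/((44828 + 33162)*(113² + 28570) + 0) = 1/(77990*(12769 + 28570) + 0) = 1/(77990*41339 + 0) = 1/(3224028610 + 0) = 1/3224028610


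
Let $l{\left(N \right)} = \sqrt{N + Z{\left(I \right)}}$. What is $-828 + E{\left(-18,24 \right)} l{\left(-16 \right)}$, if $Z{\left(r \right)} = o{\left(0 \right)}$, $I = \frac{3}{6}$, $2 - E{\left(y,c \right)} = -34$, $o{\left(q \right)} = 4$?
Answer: $-828 + 72 i \sqrt{3} \approx -828.0 + 124.71 i$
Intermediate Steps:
$E{\left(y,c \right)} = 36$ ($E{\left(y,c \right)} = 2 - -34 = 2 + 34 = 36$)
$I = \frac{1}{2}$ ($I = 3 \cdot \frac{1}{6} = \frac{1}{2} \approx 0.5$)
$Z{\left(r \right)} = 4$
$l{\left(N \right)} = \sqrt{4 + N}$ ($l{\left(N \right)} = \sqrt{N + 4} = \sqrt{4 + N}$)
$-828 + E{\left(-18,24 \right)} l{\left(-16 \right)} = -828 + 36 \sqrt{4 - 16} = -828 + 36 \sqrt{-12} = -828 + 36 \cdot 2 i \sqrt{3} = -828 + 72 i \sqrt{3}$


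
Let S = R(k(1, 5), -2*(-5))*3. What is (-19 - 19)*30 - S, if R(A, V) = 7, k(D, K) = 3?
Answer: -1161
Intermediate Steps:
S = 21 (S = 7*3 = 21)
(-19 - 19)*30 - S = (-19 - 19)*30 - 1*21 = -38*30 - 21 = -1140 - 21 = -1161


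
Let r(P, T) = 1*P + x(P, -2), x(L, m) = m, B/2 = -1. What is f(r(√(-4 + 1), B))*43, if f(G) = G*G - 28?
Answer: -1161 - 172*I*√3 ≈ -1161.0 - 297.91*I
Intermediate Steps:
B = -2 (B = 2*(-1) = -2)
r(P, T) = -2 + P (r(P, T) = 1*P - 2 = P - 2 = -2 + P)
f(G) = -28 + G² (f(G) = G² - 28 = -28 + G²)
f(r(√(-4 + 1), B))*43 = (-28 + (-2 + √(-4 + 1))²)*43 = (-28 + (-2 + √(-3))²)*43 = (-28 + (-2 + I*√3)²)*43 = -1204 + 43*(-2 + I*√3)²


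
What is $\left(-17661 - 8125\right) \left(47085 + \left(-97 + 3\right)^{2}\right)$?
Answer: $-1441978906$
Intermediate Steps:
$\left(-17661 - 8125\right) \left(47085 + \left(-97 + 3\right)^{2}\right) = - 25786 \left(47085 + \left(-94\right)^{2}\right) = - 25786 \left(47085 + 8836\right) = \left(-25786\right) 55921 = -1441978906$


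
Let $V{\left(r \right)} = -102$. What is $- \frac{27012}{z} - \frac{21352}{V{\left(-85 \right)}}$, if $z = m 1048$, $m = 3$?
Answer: $\frac{157783}{786} \approx 200.74$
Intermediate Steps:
$z = 3144$ ($z = 3 \cdot 1048 = 3144$)
$- \frac{27012}{z} - \frac{21352}{V{\left(-85 \right)}} = - \frac{27012}{3144} - \frac{21352}{-102} = \left(-27012\right) \frac{1}{3144} - - \frac{628}{3} = - \frac{2251}{262} + \frac{628}{3} = \frac{157783}{786}$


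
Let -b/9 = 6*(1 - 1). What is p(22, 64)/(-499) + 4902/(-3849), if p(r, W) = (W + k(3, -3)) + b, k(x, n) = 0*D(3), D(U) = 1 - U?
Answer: -897478/640217 ≈ -1.4018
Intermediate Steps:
b = 0 (b = -54*(1 - 1) = -54*0 = -9*0 = 0)
k(x, n) = 0 (k(x, n) = 0*(1 - 1*3) = 0*(1 - 3) = 0*(-2) = 0)
p(r, W) = W (p(r, W) = (W + 0) + 0 = W + 0 = W)
p(22, 64)/(-499) + 4902/(-3849) = 64/(-499) + 4902/(-3849) = 64*(-1/499) + 4902*(-1/3849) = -64/499 - 1634/1283 = -897478/640217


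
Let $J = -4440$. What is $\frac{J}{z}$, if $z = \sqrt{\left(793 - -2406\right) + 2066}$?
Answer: $- \frac{296 \sqrt{65}}{39} \approx -61.19$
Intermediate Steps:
$z = 9 \sqrt{65}$ ($z = \sqrt{\left(793 + 2406\right) + 2066} = \sqrt{3199 + 2066} = \sqrt{5265} = 9 \sqrt{65} \approx 72.56$)
$\frac{J}{z} = - \frac{4440}{9 \sqrt{65}} = - 4440 \frac{\sqrt{65}}{585} = - \frac{296 \sqrt{65}}{39}$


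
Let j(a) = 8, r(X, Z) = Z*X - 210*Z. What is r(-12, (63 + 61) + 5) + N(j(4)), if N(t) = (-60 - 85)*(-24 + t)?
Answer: -26318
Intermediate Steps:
r(X, Z) = -210*Z + X*Z (r(X, Z) = X*Z - 210*Z = -210*Z + X*Z)
N(t) = 3480 - 145*t (N(t) = -145*(-24 + t) = 3480 - 145*t)
r(-12, (63 + 61) + 5) + N(j(4)) = ((63 + 61) + 5)*(-210 - 12) + (3480 - 145*8) = (124 + 5)*(-222) + (3480 - 1160) = 129*(-222) + 2320 = -28638 + 2320 = -26318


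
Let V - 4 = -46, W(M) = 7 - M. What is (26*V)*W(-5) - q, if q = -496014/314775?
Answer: -1374771862/104925 ≈ -13102.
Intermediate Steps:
q = -165338/104925 (q = -496014*1/314775 = -165338/104925 ≈ -1.5758)
V = -42 (V = 4 - 46 = -42)
(26*V)*W(-5) - q = (26*(-42))*(7 - 1*(-5)) - 1*(-165338/104925) = -1092*(7 + 5) + 165338/104925 = -1092*12 + 165338/104925 = -13104 + 165338/104925 = -1374771862/104925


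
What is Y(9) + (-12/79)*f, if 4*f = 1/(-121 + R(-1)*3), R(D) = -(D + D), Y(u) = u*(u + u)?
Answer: 1471773/9085 ≈ 162.00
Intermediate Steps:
Y(u) = 2*u² (Y(u) = u*(2*u) = 2*u²)
R(D) = -2*D
f = -1/460 (f = 1/(4*(-121 - 2*(-1)*3)) = 1/(4*(-121 + 2*3)) = 1/(4*(-121 + 6)) = (¼)/(-115) = (¼)*(-1/115) = -1/460 ≈ -0.0021739)
Y(9) + (-12/79)*f = 2*9² - 12/79*(-1/460) = 2*81 - 12*1/79*(-1/460) = 162 - 12/79*(-1/460) = 162 + 3/9085 = 1471773/9085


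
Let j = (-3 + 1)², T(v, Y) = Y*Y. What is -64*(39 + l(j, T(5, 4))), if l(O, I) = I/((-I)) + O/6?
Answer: -7424/3 ≈ -2474.7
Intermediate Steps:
T(v, Y) = Y²
j = 4 (j = (-2)² = 4)
l(O, I) = -1 + O/6 (l(O, I) = I*(-1/I) + O*(⅙) = -1 + O/6)
-64*(39 + l(j, T(5, 4))) = -64*(39 + (-1 + (⅙)*4)) = -64*(39 + (-1 + ⅔)) = -64*(39 - ⅓) = -64*116/3 = -7424/3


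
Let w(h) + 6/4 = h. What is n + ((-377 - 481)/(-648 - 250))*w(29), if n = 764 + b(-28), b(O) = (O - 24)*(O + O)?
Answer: 3324643/898 ≈ 3702.3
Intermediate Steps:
w(h) = -3/2 + h
b(O) = 2*O*(-24 + O) (b(O) = (-24 + O)*(2*O) = 2*O*(-24 + O))
n = 3676 (n = 764 + 2*(-28)*(-24 - 28) = 764 + 2*(-28)*(-52) = 764 + 2912 = 3676)
n + ((-377 - 481)/(-648 - 250))*w(29) = 3676 + ((-377 - 481)/(-648 - 250))*(-3/2 + 29) = 3676 - 858/(-898)*(55/2) = 3676 - 858*(-1/898)*(55/2) = 3676 + (429/449)*(55/2) = 3676 + 23595/898 = 3324643/898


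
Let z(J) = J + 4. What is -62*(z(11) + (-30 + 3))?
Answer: 744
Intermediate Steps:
z(J) = 4 + J
-62*(z(11) + (-30 + 3)) = -62*((4 + 11) + (-30 + 3)) = -62*(15 - 27) = -62*(-12) = 744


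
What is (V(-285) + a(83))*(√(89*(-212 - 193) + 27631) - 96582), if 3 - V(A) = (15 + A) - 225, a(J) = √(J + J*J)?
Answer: -2*(249 + √1743)*(96582 - I*√8414) ≈ -5.6162e+7 + 53340.0*I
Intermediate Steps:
a(J) = √(J + J²)
V(A) = 213 - A (V(A) = 3 - ((15 + A) - 225) = 3 - (-210 + A) = 3 + (210 - A) = 213 - A)
(V(-285) + a(83))*(√(89*(-212 - 193) + 27631) - 96582) = ((213 - 1*(-285)) + √(83*(1 + 83)))*(√(89*(-212 - 193) + 27631) - 96582) = ((213 + 285) + √(83*84))*(√(89*(-405) + 27631) - 96582) = (498 + √6972)*(√(-36045 + 27631) - 96582) = (498 + 2*√1743)*(√(-8414) - 96582) = (498 + 2*√1743)*(I*√8414 - 96582) = (498 + 2*√1743)*(-96582 + I*√8414) = (-96582 + I*√8414)*(498 + 2*√1743)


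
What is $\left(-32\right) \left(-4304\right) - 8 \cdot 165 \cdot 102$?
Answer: $3088$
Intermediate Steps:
$\left(-32\right) \left(-4304\right) - 8 \cdot 165 \cdot 102 = 137728 - 1320 \cdot 102 = 137728 - 134640 = 3088$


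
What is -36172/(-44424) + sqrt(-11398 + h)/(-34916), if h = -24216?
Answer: 9043/11106 - I*sqrt(35614)/34916 ≈ 0.81424 - 0.0054049*I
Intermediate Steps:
-36172/(-44424) + sqrt(-11398 + h)/(-34916) = -36172/(-44424) + sqrt(-11398 - 24216)/(-34916) = -36172*(-1/44424) + sqrt(-35614)*(-1/34916) = 9043/11106 + (I*sqrt(35614))*(-1/34916) = 9043/11106 - I*sqrt(35614)/34916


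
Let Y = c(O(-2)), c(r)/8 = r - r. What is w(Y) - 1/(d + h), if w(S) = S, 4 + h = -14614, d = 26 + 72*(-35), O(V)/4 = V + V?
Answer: 1/17112 ≈ 5.8439e-5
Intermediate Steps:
O(V) = 8*V (O(V) = 4*(V + V) = 4*(2*V) = 8*V)
c(r) = 0 (c(r) = 8*(r - r) = 8*0 = 0)
d = -2494 (d = 26 - 2520 = -2494)
h = -14618 (h = -4 - 14614 = -14618)
Y = 0
w(Y) - 1/(d + h) = 0 - 1/(-2494 - 14618) = 0 - 1/(-17112) = 0 - 1*(-1/17112) = 0 + 1/17112 = 1/17112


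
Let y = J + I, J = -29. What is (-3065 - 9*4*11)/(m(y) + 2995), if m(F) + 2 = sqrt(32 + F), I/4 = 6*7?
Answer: -10358773/8957878 + 10383*sqrt(19)/8957878 ≈ -1.1513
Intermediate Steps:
I = 168 (I = 4*(6*7) = 4*42 = 168)
y = 139 (y = -29 + 168 = 139)
m(F) = -2 + sqrt(32 + F)
(-3065 - 9*4*11)/(m(y) + 2995) = (-3065 - 9*4*11)/((-2 + sqrt(32 + 139)) + 2995) = (-3065 - 36*11)/((-2 + sqrt(171)) + 2995) = (-3065 - 396)/((-2 + 3*sqrt(19)) + 2995) = -3461/(2993 + 3*sqrt(19))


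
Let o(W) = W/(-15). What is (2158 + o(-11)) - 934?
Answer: 18371/15 ≈ 1224.7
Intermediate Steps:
o(W) = -W/15 (o(W) = W*(-1/15) = -W/15)
(2158 + o(-11)) - 934 = (2158 - 1/15*(-11)) - 934 = (2158 + 11/15) - 934 = 32381/15 - 934 = 18371/15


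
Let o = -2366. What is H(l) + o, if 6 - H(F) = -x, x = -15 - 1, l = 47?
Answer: -2376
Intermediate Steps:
x = -16 (x = -3*5 - 1 = -15 - 1 = -16)
H(F) = -10 (H(F) = 6 - (-1)*(-16) = 6 - 1*16 = 6 - 16 = -10)
H(l) + o = -10 - 2366 = -2376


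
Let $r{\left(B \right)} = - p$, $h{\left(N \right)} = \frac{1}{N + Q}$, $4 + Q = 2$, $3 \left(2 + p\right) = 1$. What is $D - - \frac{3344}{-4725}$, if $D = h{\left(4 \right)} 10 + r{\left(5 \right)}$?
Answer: $\frac{28156}{4725} \approx 5.9589$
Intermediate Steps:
$p = - \frac{5}{3}$ ($p = -2 + \frac{1}{3} \cdot 1 = -2 + \frac{1}{3} = - \frac{5}{3} \approx -1.6667$)
$Q = -2$ ($Q = -4 + 2 = -2$)
$h{\left(N \right)} = \frac{1}{-2 + N}$ ($h{\left(N \right)} = \frac{1}{N - 2} = \frac{1}{-2 + N}$)
$r{\left(B \right)} = \frac{5}{3}$ ($r{\left(B \right)} = \left(-1\right) \left(- \frac{5}{3}\right) = \frac{5}{3}$)
$D = \frac{20}{3}$ ($D = \frac{1}{-2 + 4} \cdot 10 + \frac{5}{3} = \frac{1}{2} \cdot 10 + \frac{5}{3} = 5 + \frac{5}{3} = \frac{20}{3} \approx 6.6667$)
$D - - \frac{3344}{-4725} = \frac{20}{3} - - \frac{3344}{-4725} = \frac{20}{3} - \left(-3344\right) \left(- \frac{1}{4725}\right) = \frac{20}{3} - \frac{3344}{4725} = \frac{28156}{4725}$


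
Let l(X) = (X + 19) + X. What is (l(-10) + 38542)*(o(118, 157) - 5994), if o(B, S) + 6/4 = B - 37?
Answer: -455901489/2 ≈ -2.2795e+8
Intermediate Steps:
o(B, S) = -77/2 + B (o(B, S) = -3/2 + (B - 37) = -3/2 + (-37 + B) = -77/2 + B)
l(X) = 19 + 2*X (l(X) = (19 + X) + X = 19 + 2*X)
(l(-10) + 38542)*(o(118, 157) - 5994) = ((19 + 2*(-10)) + 38542)*((-77/2 + 118) - 5994) = ((19 - 20) + 38542)*(159/2 - 5994) = (-1 + 38542)*(-11829/2) = 38541*(-11829/2) = -455901489/2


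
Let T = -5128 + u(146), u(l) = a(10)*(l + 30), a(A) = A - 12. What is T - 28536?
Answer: -34016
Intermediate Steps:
a(A) = -12 + A
u(l) = -60 - 2*l (u(l) = (-12 + 10)*(l + 30) = -2*(30 + l) = -60 - 2*l)
T = -5480 (T = -5128 + (-60 - 2*146) = -5128 + (-60 - 292) = -5128 - 352 = -5480)
T - 28536 = -5480 - 28536 = -34016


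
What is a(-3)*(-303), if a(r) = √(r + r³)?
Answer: -303*I*√30 ≈ -1659.6*I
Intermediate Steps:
a(-3)*(-303) = √(-3 + (-3)³)*(-303) = √(-3 - 27)*(-303) = √(-30)*(-303) = (I*√30)*(-303) = -303*I*√30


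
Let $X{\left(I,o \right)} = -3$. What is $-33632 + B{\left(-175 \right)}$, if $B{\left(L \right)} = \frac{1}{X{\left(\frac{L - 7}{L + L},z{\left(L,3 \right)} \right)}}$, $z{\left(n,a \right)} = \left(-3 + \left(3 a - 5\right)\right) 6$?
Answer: $- \frac{100897}{3} \approx -33632.0$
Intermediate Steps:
$z{\left(n,a \right)} = -48 + 18 a$ ($z{\left(n,a \right)} = \left(-3 + \left(-5 + 3 a\right)\right) 6 = \left(-8 + 3 a\right) 6 = -48 + 18 a$)
$B{\left(L \right)} = - \frac{1}{3}$ ($B{\left(L \right)} = \frac{1}{-3} = - \frac{1}{3}$)
$-33632 + B{\left(-175 \right)} = -33632 - \frac{1}{3} = - \frac{100897}{3}$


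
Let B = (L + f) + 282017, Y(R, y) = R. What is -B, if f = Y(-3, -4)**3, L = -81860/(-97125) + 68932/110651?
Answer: -606111236975522/2149395675 ≈ -2.8199e+5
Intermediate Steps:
L = 3150582272/2149395675 (L = -81860*(-1/97125) + 68932*(1/110651) = 16372/19425 + 68932/110651 = 3150582272/2149395675 ≈ 1.4658)
f = -27 (f = (-3)**3 = -27)
B = 606111236975522/2149395675 (B = (3150582272/2149395675 - 27) + 282017 = -54883100953/2149395675 + 282017 = 606111236975522/2149395675 ≈ 2.8199e+5)
-B = -1*606111236975522/2149395675 = -606111236975522/2149395675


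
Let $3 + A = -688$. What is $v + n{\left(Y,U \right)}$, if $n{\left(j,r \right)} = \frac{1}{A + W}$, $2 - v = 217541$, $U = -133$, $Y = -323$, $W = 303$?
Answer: $- \frac{84405133}{388} \approx -2.1754 \cdot 10^{5}$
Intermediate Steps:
$A = -691$ ($A = -3 - 688 = -691$)
$v = -217539$ ($v = 2 - 217541 = -217539$)
$n{\left(j,r \right)} = - \frac{1}{388}$ ($n{\left(j,r \right)} = \frac{1}{-691 + 303} = \frac{1}{-388} = - \frac{1}{388}$)
$v + n{\left(Y,U \right)} = -217539 - \frac{1}{388} = - \frac{84405133}{388}$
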